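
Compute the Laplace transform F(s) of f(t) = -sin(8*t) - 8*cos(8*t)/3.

Apply the Laplace transform termwise.
(-8/3)·[L{cos(8t)} = s/(s^2 + 64)]; (-1)·[L{sin(8t)} = 8/(s^2 + 64)].

F(s) = -8*s/(3*(s^2 + 64)) - 8/(s^2 + 64)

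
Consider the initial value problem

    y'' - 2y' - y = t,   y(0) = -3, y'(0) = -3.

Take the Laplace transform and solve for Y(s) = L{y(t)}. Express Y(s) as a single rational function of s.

Y(s) = (-3*s^3 + 3*s^2 + 1)/(s^4 - 2*s^3 - s^2)

Take the Laplace transform of both sides.
Using L{y''} = s^2 Y - s·y(0) - y'(0) and L{y'} = sY - y(0), with y(0) = -3, y'(0) = -3, the left side becomes (s^2 - 2*s - 1)Y - (-3*s + 3).
The right side is L{t} = s^(-2).
So (s^2 - 2*s - 1)Y = s^(-2) + (-3*s + 3).
Divide through and combine into a single rational function.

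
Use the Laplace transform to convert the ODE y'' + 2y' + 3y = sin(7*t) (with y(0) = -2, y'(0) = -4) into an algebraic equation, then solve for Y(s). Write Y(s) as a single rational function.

Y(s) = (-2*s^3 - 8*s^2 - 98*s - 385)/(s^4 + 2*s^3 + 52*s^2 + 98*s + 147)

Transform both sides with L{·}.
The derivative rules (L{y''} = s^2 Y - s·y(0) - y'(0) and L{y'} = sY - y(0), with y(0) = -2, y'(0) = -4) turn the left side into (s^2 + 2*s + 3)Y - (-2*s - 8).
The right side is L{sin(7*t)} = 7/(s^2 + 49).
So (s^2 + 2*s + 3)Y = 7/(s^2 + 49) + (-2*s - 8).
Divide through and combine into a single rational function.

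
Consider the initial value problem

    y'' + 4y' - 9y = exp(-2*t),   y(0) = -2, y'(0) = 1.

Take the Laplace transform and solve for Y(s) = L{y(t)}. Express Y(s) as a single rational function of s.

Y(s) = (-2*s^2 - 11*s - 13)/(s^3 + 6*s^2 - s - 18)

Laplace-transform each side.
With L{y''} = s^2 Y - s·y(0) - y'(0) and L{y'} = sY - y(0), with y(0) = -2, y'(0) = 1: the LHS transforms to (s^2 + 4*s - 9)Y - (-2*s - 7).
The right side is L{exp(-2*t)} = 1/(s + 2).
So (s^2 + 4*s - 9)Y = 1/(s + 2) + (-2*s - 7).
Solve for Y(s) and write it as one ratio of polynomials.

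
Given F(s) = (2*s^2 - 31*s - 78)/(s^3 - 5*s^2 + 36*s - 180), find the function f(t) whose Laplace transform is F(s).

Factor the denominator: s^3 - 5*s^2 + 36*s - 180 = (s - 5)*(s^2 + 36).
Partial fraction decomposition gives [-3/(s - 5)] + [5*s/(s^2 + 36)] + [-6/(s^2 + 36)].
Invert each term: -3/(s - 5) ↔ -3e^(5t); 5·s/(s^2 + 36) ↔ 5cos(6t); -1·6/(s^2 + 36) ↔ -sin(6t).

f(t) = -3*exp(5*t) - sin(6*t) + 5*cos(6*t)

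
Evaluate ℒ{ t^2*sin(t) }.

2*(3*s^2 - 1)/(s^2 + 1)^3

L{sin(t)} = 1/(s^2 + 1).
Then apply L{t^2·g(t)} = (-1)^2 d^2/ds^2[G(s)] with G(s) = 1/(s^2 + 1):
differentiating 2 times and applying the sign gives 2*(3*s^2 - 1)/(s^2 + 1)^3.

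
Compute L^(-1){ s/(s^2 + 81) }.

cos(9*t)

Since L{cos(9t)} = s/(s^2 + 81), the inverse is cos(9*t).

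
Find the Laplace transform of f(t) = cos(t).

s/(s^2 + 1)

L{cos(t)} = s/(s^2 + 1).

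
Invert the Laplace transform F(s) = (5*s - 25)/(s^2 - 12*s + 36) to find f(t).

f(t) = 5*t*exp(6*t) + 5*exp(6*t)

Factor the denominator: s^2 - 12*s + 36 = (s - 6)^2.
Partial fraction decomposition gives [5/(s - 6)] + [5/(s - 6)^2].
Invert each term: 5/(s - 6) ↔ 5e^(6t); 5/(s - 6)^2 ↔ 5t·e^(6t).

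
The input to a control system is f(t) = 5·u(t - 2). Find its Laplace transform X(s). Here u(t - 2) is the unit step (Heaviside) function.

By the second shifting theorem, L{u(t - c)·g(t - c)} = e^(-cs)·G(s) with c = 2 and G(s) = L{g(t)}.
L{5} = 5/s.

X(s) = 5*exp(-2*s)/s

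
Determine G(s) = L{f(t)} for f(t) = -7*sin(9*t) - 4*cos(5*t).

G(s) = -4*s/(s^2 + 25) - 63/(s^2 + 81)

By linearity of the Laplace transform, transform each term separately.
(-7)·[L{sin(9t)} = 9/(s^2 + 81)]; (-4)·[L{cos(5t)} = s/(s^2 + 25)].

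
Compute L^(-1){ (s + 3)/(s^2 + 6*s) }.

Rewrite the denominator: s^2 + 6*s = (s + 3)^2 - 9.
The form in (s + 3) signals a first-shifting-theorem factor e^(-3t).
Since L{cosh(3t)} = s/(s^2 - 9), the inverse is e^(-3*t)*cosh(3*t).

exp(-3*t)*cosh(3*t)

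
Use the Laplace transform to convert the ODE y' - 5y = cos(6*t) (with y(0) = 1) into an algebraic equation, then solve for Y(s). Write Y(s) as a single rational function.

Take the Laplace transform of both sides.
With L{y'} = sY - y(0) = sY - 1: the LHS transforms to (s - 5)Y - (1).
The right side is L{cos(6*t)} = s/(s^2 + 36).
So (s - 5)Y = s/(s^2 + 36) + (1).
Divide through and combine into a single rational function.

Y(s) = (s^2 + s + 36)/(s^3 - 5*s^2 + 36*s - 180)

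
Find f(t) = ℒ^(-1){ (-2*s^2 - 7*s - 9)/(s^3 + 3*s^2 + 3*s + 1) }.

f(t) = -2*t^2*exp(-t) - 3*t*exp(-t) - 2*exp(-t)

Factor the denominator: s^3 + 3*s^2 + 3*s + 1 = (s + 1)^3.
Partial fraction decomposition gives [-2/(s + 1)] + [-3/(s + 1)^2] + [-4/(s + 1)^3].
Invert each term: -2/(s + 1) ↔ -2e^(-t); -3/(s + 1)^2 ↔ -3t·e^(-t); -4/(s + 1)^3 ↔ (-2)t^2·e^(-t).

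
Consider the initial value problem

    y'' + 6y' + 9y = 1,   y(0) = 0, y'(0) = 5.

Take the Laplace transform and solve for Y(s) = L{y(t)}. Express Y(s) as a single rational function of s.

Y(s) = (5*s + 1)/(s^3 + 6*s^2 + 9*s)

Transform both sides with L{·}.
With L{y''} = s^2 Y - s·y(0) - y'(0) and L{y'} = sY - y(0), with y(0) = 0, y'(0) = 5: the LHS transforms to (s^2 + 6*s + 9)Y - (5).
The right side is L{1} = 1/s.
So (s^2 + 6*s + 9)Y = 1/s + (5).
Divide through and combine into a single rational function.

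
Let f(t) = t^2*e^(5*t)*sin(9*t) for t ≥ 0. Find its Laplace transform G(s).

G(s) = 54*(s^2 - 10*s - 2)/(s^2 - 10*s + 106)^3

L{sin(9t)} = 9/(s^2 + 81).
Multiplying by e^(5t) shifts s → s - 5, so L{e^(5*t)*sin(9*t)} = 9/((s - 5)^2 + 81).
Then apply L{t^2·g(t)} = (-1)^2 d^2/ds^2[H(s)] with H(s) = 9/((s - 5)^2 + 81):
differentiating 2 times and applying the sign gives 54*(s^2 - 10*s - 2)/(s^2 - 10*s + 106)^3.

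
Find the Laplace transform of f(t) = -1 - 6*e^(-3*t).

Apply the Laplace transform termwise.
(-6)·[L{e^(-3t)} = 1/(s + 3)]; L{-1} = -1/s.

-6/(s + 3) - 1/s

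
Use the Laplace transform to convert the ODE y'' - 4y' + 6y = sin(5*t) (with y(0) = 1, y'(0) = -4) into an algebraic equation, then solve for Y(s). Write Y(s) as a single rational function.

Take the Laplace transform of both sides.
Using L{y''} = s^2 Y - s·y(0) - y'(0) and L{y'} = sY - y(0), with y(0) = 1, y'(0) = -4, the left side becomes (s^2 - 4*s + 6)Y - (s - 8).
The right side is L{sin(5*t)} = 5/(s^2 + 25).
So (s^2 - 4*s + 6)Y = 5/(s^2 + 25) + (s - 8).
Isolate Y and clear denominators.

Y(s) = (s^3 - 8*s^2 + 25*s - 195)/(s^4 - 4*s^3 + 31*s^2 - 100*s + 150)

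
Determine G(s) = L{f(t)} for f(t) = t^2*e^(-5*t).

L{e^(-5t)} = 1/(s + 5).
Then apply L{t^2·g(t)} = (-1)^2 d^2/ds^2[H(s)] with H(s) = 1/(s + 5):
differentiating 2 times and applying the sign gives 2/(s + 5)^3.

G(s) = 2/(s + 5)^3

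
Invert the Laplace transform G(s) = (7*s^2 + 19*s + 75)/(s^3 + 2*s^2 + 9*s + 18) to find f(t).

Factor the denominator: s^3 + 2*s^2 + 9*s + 18 = (s + 2)*(s^2 + 9).
Partial fraction decomposition gives [5/(s + 2)] + [2*s/(s^2 + 9)] + [15/(s^2 + 9)].
Invert each term: 5/(s + 2) ↔ 5e^(-2t); 2·s/(s^2 + 9) ↔ 2cos(3t); 5·3/(s^2 + 9) ↔ 5sin(3t).

f(t) = 5*sin(3*t) + 2*cos(3*t) + 5*exp(-2*t)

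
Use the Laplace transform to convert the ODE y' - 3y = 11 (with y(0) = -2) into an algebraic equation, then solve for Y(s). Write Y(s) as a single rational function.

Y(s) = (-2*s + 11)/(s^2 - 3*s)

Take the Laplace transform of both sides.
With L{y'} = sY - y(0) = sY - (-2): the LHS transforms to (s - 3)Y - (-2).
The right side is L{11} = 11/s.
So (s - 3)Y = 11/s + (-2).
Solve for Y(s) and write it as one ratio of polynomials.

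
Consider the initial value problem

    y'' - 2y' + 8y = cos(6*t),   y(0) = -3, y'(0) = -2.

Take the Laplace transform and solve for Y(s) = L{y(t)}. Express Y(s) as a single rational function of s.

Laplace-transform each side.
With L{y''} = s^2 Y - s·y(0) - y'(0) and L{y'} = sY - y(0), with y(0) = -3, y'(0) = -2: the LHS transforms to (s^2 - 2*s + 8)Y - (-3*s + 4).
The right side is L{cos(6*t)} = s/(s^2 + 36).
So (s^2 - 2*s + 8)Y = s/(s^2 + 36) + (-3*s + 4).
Isolate Y and clear denominators.

Y(s) = (-3*s^3 + 4*s^2 - 107*s + 144)/(s^4 - 2*s^3 + 44*s^2 - 72*s + 288)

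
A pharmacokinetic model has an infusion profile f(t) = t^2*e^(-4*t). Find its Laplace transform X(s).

L{e^(-4t)} = 1/(s + 4).
Then apply L{t^2·g(t)} = (-1)^2 d^2/ds^2[G(s)] with G(s) = 1/(s + 4):
differentiating 2 times and applying the sign gives 2/(s + 4)^3.

X(s) = 2/(s + 4)^3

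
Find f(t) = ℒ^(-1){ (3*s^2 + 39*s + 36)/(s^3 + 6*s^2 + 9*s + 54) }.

Factor the denominator: s^3 + 6*s^2 + 9*s + 54 = (s + 6)*(s^2 + 9).
Partial fraction decomposition gives [-2/(s + 6)] + [5*s/(s^2 + 9)] + [9/(s^2 + 9)].
Invert each term: -2/(s + 6) ↔ -2e^(-6t); 5·s/(s^2 + 9) ↔ 5cos(3t); 3·3/(s^2 + 9) ↔ 3sin(3t).

f(t) = 3*sin(3*t) + 5*cos(3*t) - 2*exp(-6*t)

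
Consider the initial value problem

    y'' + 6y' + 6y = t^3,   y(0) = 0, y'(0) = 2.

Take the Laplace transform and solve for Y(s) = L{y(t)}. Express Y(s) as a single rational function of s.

Y(s) = (2*s^4 + 6)/(s^6 + 6*s^5 + 6*s^4)

Apply the Laplace transform to the equation.
The derivative rules (L{y''} = s^2 Y - s·y(0) - y'(0) and L{y'} = sY - y(0), with y(0) = 0, y'(0) = 2) turn the left side into (s^2 + 6*s + 6)Y - (2).
The right side is L{t^3} = 6/s^4.
So (s^2 + 6*s + 6)Y = 6/s^4 + (2).
Solve for Y(s) and write it as one ratio of polynomials.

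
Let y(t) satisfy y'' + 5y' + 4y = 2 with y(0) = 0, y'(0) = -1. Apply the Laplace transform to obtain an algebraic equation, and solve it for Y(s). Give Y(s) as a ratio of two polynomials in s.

Laplace-transform each side.
Using L{y''} = s^2 Y - s·y(0) - y'(0) and L{y'} = sY - y(0), with y(0) = 0, y'(0) = -1, the left side becomes (s^2 + 5*s + 4)Y - (-1).
The right side is L{2} = 2/s.
So (s^2 + 5*s + 4)Y = 2/s + (-1).
Divide through and combine into a single rational function.

Y(s) = (-s + 2)/(s^3 + 5*s^2 + 4*s)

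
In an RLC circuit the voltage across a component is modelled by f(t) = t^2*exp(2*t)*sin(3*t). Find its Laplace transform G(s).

G(s) = 18*(s^2 - 4*s + 1)/(s^2 - 4*s + 13)^3

L{sin(3t)} = 3/(s^2 + 9).
Multiplying by e^(2t) shifts s → s - 2, so L{exp(2*t)*sin(3*t)} = 3/((s - 2)^2 + 9).
Then apply L{t^2·g(t)} = (-1)^2 d^2/ds^2[H(s)] with H(s) = 3/((s - 2)^2 + 9):
differentiating 2 times and applying the sign gives 18*(s^2 - 4*s + 1)/(s^2 - 4*s + 13)^3.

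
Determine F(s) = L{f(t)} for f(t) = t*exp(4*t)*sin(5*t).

L{sin(5t)} = 5/(s^2 + 25).
Multiplying by e^(4t) shifts s → s - 4, so L{exp(4*t)*sin(5*t)} = 5/((s - 4)^2 + 25).
Then apply L{t·g(t)} = -d/ds[G(s)] with G(s) = 5/((s - 4)^2 + 25):
differentiating 1 time and applying the sign gives 10*(s - 4)/(s^2 - 8*s + 41)^2.

F(s) = 10*(s - 4)/(s^2 - 8*s + 41)^2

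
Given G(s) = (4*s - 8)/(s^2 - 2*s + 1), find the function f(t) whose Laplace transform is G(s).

Factor the denominator: s^2 - 2*s + 1 = (s - 1)^2.
Partial fraction decomposition gives [4/(s - 1)] + [-4/(s - 1)^2].
Invert each term: 4/(s - 1) ↔ 4e^(t); -4/(s - 1)^2 ↔ -4t·e^(t).

f(t) = -4*t*exp(t) + 4*exp(t)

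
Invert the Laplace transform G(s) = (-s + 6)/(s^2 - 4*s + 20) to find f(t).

Complete the square in the denominator: s^2 - 4*s + 20 = (s - 2)^2 + 4^2.
Split the numerator to match: -s + 6 = -1·(s - 2) + 1·4.
Invert each term: -1·(s - 2)/((s - 2)^2 + 16) ↔ -e^(2t)cos(4t); 1·4/((s - 2)^2 + 16) ↔ e^(2t)sin(4t).

f(t) = exp(2*t)*sin(4*t) - exp(2*t)*cos(4*t)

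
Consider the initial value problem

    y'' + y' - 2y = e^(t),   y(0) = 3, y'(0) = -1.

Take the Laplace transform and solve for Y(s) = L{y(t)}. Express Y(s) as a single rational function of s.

Transform both sides with L{·}.
With L{y''} = s^2 Y - s·y(0) - y'(0) and L{y'} = sY - y(0), with y(0) = 3, y'(0) = -1: the LHS transforms to (s^2 + s - 2)Y - (3*s + 2).
The right side is L{e^(t)} = 1/(s - 1).
So (s^2 + s - 2)Y = 1/(s - 1) + (3*s + 2).
Divide through and combine into a single rational function.

Y(s) = (3*s^2 - s - 1)/(s^3 - 3*s + 2)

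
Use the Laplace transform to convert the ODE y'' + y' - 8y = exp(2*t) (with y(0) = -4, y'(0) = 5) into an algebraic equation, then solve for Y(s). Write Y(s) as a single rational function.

Laplace-transform each side.
The derivative rules (L{y''} = s^2 Y - s·y(0) - y'(0) and L{y'} = sY - y(0), with y(0) = -4, y'(0) = 5) turn the left side into (s^2 + s - 8)Y - (-4*s + 1).
The right side is L{exp(2*t)} = 1/(s - 2).
So (s^2 + s - 8)Y = 1/(s - 2) + (-4*s + 1).
Solve for Y(s) and write it as one ratio of polynomials.

Y(s) = (-4*s^2 + 9*s - 1)/(s^3 - s^2 - 10*s + 16)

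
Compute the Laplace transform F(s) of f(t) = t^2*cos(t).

F(s) = 2*s*(s^2 - 3)/(s^2 + 1)^3

L{cos(t)} = s/(s^2 + 1).
Then apply L{t^2·g(t)} = (-1)^2 d^2/ds^2[G(s)] with G(s) = s/(s^2 + 1):
differentiating 2 times and applying the sign gives 2*s*(s^2 - 3)/(s^2 + 1)^3.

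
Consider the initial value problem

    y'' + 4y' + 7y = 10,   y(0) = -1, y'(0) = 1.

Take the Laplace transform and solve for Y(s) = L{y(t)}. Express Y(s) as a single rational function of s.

Laplace-transform each side.
The derivative rules (L{y''} = s^2 Y - s·y(0) - y'(0) and L{y'} = sY - y(0), with y(0) = -1, y'(0) = 1) turn the left side into (s^2 + 4*s + 7)Y - (-s - 3).
The right side is L{10} = 10/s.
So (s^2 + 4*s + 7)Y = 10/s + (-s - 3).
Isolate Y and clear denominators.

Y(s) = (-s^2 - 3*s + 10)/(s^3 + 4*s^2 + 7*s)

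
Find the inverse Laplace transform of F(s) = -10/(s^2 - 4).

Since L{sinh(2t)} = 2/(s^2 - 4), the inverse is sinh(2*t), scaled by -5.

-5*sinh(2*t)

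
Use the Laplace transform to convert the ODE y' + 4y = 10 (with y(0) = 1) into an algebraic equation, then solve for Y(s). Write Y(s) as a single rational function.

Apply the Laplace transform to the equation.
With L{y'} = sY - y(0) = sY - 1: the LHS transforms to (s + 4)Y - (1).
The right side is L{10} = 10/s.
So (s + 4)Y = 10/s + (1).
Isolate Y and clear denominators.

Y(s) = (s + 10)/(s^2 + 4*s)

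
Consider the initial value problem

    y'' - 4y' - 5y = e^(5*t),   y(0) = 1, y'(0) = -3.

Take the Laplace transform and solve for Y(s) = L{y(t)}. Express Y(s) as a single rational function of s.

Y(s) = (s^2 - 12*s + 36)/(s^3 - 9*s^2 + 15*s + 25)

Take the Laplace transform of both sides.
The derivative rules (L{y''} = s^2 Y - s·y(0) - y'(0) and L{y'} = sY - y(0), with y(0) = 1, y'(0) = -3) turn the left side into (s^2 - 4*s - 5)Y - (s - 7).
The right side is L{e^(5*t)} = 1/(s - 5).
So (s^2 - 4*s - 5)Y = 1/(s - 5) + (s - 7).
Solve for Y(s) and write it as one ratio of polynomials.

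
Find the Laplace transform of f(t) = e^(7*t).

L{e^(7t)} = 1/(s - 7).

1/(s - 7)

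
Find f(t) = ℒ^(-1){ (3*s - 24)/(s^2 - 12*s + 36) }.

f(t) = -6*t*exp(6*t) + 3*exp(6*t)

Factor the denominator: s^2 - 12*s + 36 = (s - 6)^2.
Partial fraction decomposition gives [3/(s - 6)] + [-6/(s - 6)^2].
Invert each term: 3/(s - 6) ↔ 3e^(6t); -6/(s - 6)^2 ↔ -6t·e^(6t).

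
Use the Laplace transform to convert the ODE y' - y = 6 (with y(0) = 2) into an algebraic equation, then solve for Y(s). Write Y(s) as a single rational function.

Y(s) = (2*s + 6)/(s^2 - s)

Laplace-transform each side.
With L{y'} = sY - y(0) = sY - 2: the LHS transforms to (s - 1)Y - (2).
The right side is L{6} = 6/s.
So (s - 1)Y = 6/s + (2).
Solve for Y(s) and write it as one ratio of polynomials.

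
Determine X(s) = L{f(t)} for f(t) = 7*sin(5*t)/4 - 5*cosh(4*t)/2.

Apply the Laplace transform termwise.
(-5/2)·[L{cosh(4t)} = s/(s^2 - 16)]; (7/4)·[L{sin(5t)} = 5/(s^2 + 25)].

X(s) = -5*s/(2*(s^2 - 16)) + 35/(4*(s^2 + 25))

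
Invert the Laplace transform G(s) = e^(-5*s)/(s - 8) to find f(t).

f(t) = Heaviside(t - 5)*(exp(8*t - 40))

The factor e^(-5s) signals a time shift by c = 5 (second shifting theorem).
L{e^(8t)} = 1/(s - 8), so L^-1{1/(s - 8)} = e^(8*t).
Hence the inverse is u(t - 5) times that function evaluated at t - 5.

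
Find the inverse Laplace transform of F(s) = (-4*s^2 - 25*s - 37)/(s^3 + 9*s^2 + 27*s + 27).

Factor the denominator: s^3 + 9*s^2 + 27*s + 27 = (s + 3)^3.
Partial fraction decomposition gives [-4/(s + 3)] + [-1/(s + 3)^2] + [2/(s + 3)^3].
Invert each term: -4/(s + 3) ↔ -4e^(-3t); -1/(s + 3)^2 ↔ -t·e^(-3t); 2/(s + 3)^3 ↔ (1)t^2·e^(-3t).

t^2*exp(-3*t) - t*exp(-3*t) - 4*exp(-3*t)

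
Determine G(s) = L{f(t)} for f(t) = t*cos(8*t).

G(s) = (s - 8)*(s + 8)/(s^2 + 64)^2

L{cos(8t)} = s/(s^2 + 64).
Then apply L{t·g(t)} = -d/ds[H(s)] with H(s) = s/(s^2 + 64):
differentiating 1 time and applying the sign gives (s - 8)*(s + 8)/(s^2 + 64)^2.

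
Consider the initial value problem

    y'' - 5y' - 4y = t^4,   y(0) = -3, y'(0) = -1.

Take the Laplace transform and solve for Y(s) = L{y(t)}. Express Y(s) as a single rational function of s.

Transform both sides with L{·}.
With L{y''} = s^2 Y - s·y(0) - y'(0) and L{y'} = sY - y(0), with y(0) = -3, y'(0) = -1: the LHS transforms to (s^2 - 5*s - 4)Y - (-3*s + 14).
The right side is L{t^4} = 24/s^5.
So (s^2 - 5*s - 4)Y = 24/s^5 + (-3*s + 14).
Isolate Y and clear denominators.

Y(s) = (-3*s^6 + 14*s^5 + 24)/(s^7 - 5*s^6 - 4*s^5)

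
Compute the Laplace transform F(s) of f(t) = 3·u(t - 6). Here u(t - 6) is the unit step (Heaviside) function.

By the second shifting theorem, L{u(t - c)·g(t - c)} = e^(-cs)·G(s) with c = 6 and G(s) = L{g(t)}.
L{3} = 3/s.

F(s) = 3*exp(-6*s)/s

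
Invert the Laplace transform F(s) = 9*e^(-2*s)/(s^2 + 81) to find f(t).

f(t) = Heaviside(t - 2)*(sin(9*t - 18))

The factor e^(-2s) signals a time shift by c = 2 (second shifting theorem).
L{sin(9t)} = 9/(s^2 + 81), so L^-1{9/(s^2 + 81)} = sin(9*t).
Hence the inverse is u(t - 2) times that function evaluated at t - 2.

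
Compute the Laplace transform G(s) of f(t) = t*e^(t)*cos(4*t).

G(s) = (s - 5)*(s + 3)/(s^2 - 2*s + 17)^2

L{cos(4t)} = s/(s^2 + 16).
Multiplying by e^(t) shifts s → s - 1, so L{e^(t)*cos(4*t)} = (s - 1)/((s - 1)^2 + 16).
Then apply L{t·g(t)} = -d/ds[H(s)] with H(s) = (s - 1)/((s - 1)^2 + 16):
differentiating 1 time and applying the sign gives (s - 5)*(s + 3)/(s^2 - 2*s + 17)^2.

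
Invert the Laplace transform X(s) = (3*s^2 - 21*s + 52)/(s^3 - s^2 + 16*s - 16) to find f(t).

Factor the denominator: s^3 - s^2 + 16*s - 16 = (s - 1)*(s^2 + 16).
Partial fraction decomposition gives [2/(s - 1)] + [s/(s^2 + 16)] + [-20/(s^2 + 16)].
Invert each term: 2/(s - 1) ↔ 2e^(t); 1·s/(s^2 + 16) ↔ cos(4t); -5·4/(s^2 + 16) ↔ -5sin(4t).

f(t) = 2*exp(t) - 5*sin(4*t) + cos(4*t)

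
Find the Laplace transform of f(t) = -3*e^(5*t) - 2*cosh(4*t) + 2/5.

-2*s/(s^2 - 16) - 3/(s - 5) + 2/(5*s)

The transform is linear, so treat each term independently.
(-3)·[L{e^(5t)} = 1/(s - 5)]; (-2)·[L{cosh(4t)} = s/(s^2 - 16)]; L{2/5} = (2/5)/s.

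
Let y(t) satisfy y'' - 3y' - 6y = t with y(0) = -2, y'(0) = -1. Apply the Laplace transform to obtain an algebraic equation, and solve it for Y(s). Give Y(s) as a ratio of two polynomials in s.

Apply the Laplace transform to the equation.
The derivative rules (L{y''} = s^2 Y - s·y(0) - y'(0) and L{y'} = sY - y(0), with y(0) = -2, y'(0) = -1) turn the left side into (s^2 - 3*s - 6)Y - (-2*s + 5).
The right side is L{t} = s^(-2).
So (s^2 - 3*s - 6)Y = s^(-2) + (-2*s + 5).
Divide through and combine into a single rational function.

Y(s) = (-2*s^3 + 5*s^2 + 1)/(s^4 - 3*s^3 - 6*s^2)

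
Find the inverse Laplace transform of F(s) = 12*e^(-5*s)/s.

The factor e^(-5s) signals a time shift by c = 5 (second shifting theorem).
L{12} = 12/s, so L^-1{12/s} = 12.
Hence the inverse is u(t - 5) times that function evaluated at t - 5.

Heaviside(t - 5)*(12)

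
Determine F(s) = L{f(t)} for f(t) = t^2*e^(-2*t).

L{e^(-2t)} = 1/(s + 2).
Then apply L{t^2·g(t)} = (-1)^2 d^2/ds^2[G(s)] with G(s) = 1/(s + 2):
differentiating 2 times and applying the sign gives 2/(s + 2)^3.

F(s) = 2/(s + 2)^3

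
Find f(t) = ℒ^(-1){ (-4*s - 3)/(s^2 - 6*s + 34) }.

Complete the square in the denominator: s^2 - 6*s + 34 = (s - 3)^2 + 5^2.
Split the numerator to match: -4*s - 3 = -4·(s - 3) - 3·5.
Invert each term: -4·(s - 3)/((s - 3)^2 + 25) ↔ -4e^(3t)cos(5t); -3·5/((s - 3)^2 + 25) ↔ -3e^(3t)sin(5t).

f(t) = -3*exp(3*t)*sin(5*t) - 4*exp(3*t)*cos(5*t)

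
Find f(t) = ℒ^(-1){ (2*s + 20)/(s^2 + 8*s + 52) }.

Complete the square in the denominator: s^2 + 8*s + 52 = (s + 4)^2 + 6^2.
Split the numerator to match: 2*s + 20 = 2·(s + 4) + 2·6.
Invert each term: 2·(s + 4)/((s + 4)^2 + 36) ↔ 2e^(-4t)cos(6t); 2·6/((s + 4)^2 + 36) ↔ 2e^(-4t)sin(6t).

f(t) = 2*exp(-4*t)*sin(6*t) + 2*exp(-4*t)*cos(6*t)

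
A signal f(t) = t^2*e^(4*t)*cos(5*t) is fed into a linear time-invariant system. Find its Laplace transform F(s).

F(s) = 2*(s - 4)*(s^2 - 8*s - 59)/(s^2 - 8*s + 41)^3

L{cos(5t)} = s/(s^2 + 25).
Multiplying by e^(4t) shifts s → s - 4, so L{e^(4*t)*cos(5*t)} = (s - 4)/((s - 4)^2 + 25).
Then apply L{t^2·g(t)} = (-1)^2 d^2/ds^2[G(s)] with G(s) = (s - 4)/((s - 4)^2 + 25):
differentiating 2 times and applying the sign gives 2*(s - 4)*(s^2 - 8*s - 59)/(s^2 - 8*s + 41)^3.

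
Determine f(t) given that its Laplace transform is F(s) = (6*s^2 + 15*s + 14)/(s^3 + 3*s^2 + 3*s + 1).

f(t) = 5*t^2*exp(-t)/2 + 3*t*exp(-t) + 6*exp(-t)

Factor the denominator: s^3 + 3*s^2 + 3*s + 1 = (s + 1)^3.
Partial fraction decomposition gives [6/(s + 1)] + [3/(s + 1)^2] + [5/(s + 1)^3].
Invert each term: 6/(s + 1) ↔ 6e^(-t); 3/(s + 1)^2 ↔ 3t·e^(-t); 5/(s + 1)^3 ↔ (5/2)t^2·e^(-t).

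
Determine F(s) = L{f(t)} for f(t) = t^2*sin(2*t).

F(s) = 4*(3*s^2 - 4)/(s^2 + 4)^3

L{sin(2t)} = 2/(s^2 + 4).
Then apply L{t^2·g(t)} = (-1)^2 d^2/ds^2[G(s)] with G(s) = 2/(s^2 + 4):
differentiating 2 times and applying the sign gives 4*(3*s^2 - 4)/(s^2 + 4)^3.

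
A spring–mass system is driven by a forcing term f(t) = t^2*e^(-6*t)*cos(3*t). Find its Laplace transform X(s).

L{cos(3t)} = s/(s^2 + 9).
Multiplying by e^(-6t) shifts s → s + 6, so L{e^(-6*t)*cos(3*t)} = (s + 6)/((s + 6)^2 + 9).
Then apply L{t^2·g(t)} = (-1)^2 d^2/ds^2[G(s)] with G(s) = (s + 6)/((s + 6)^2 + 9):
differentiating 2 times and applying the sign gives 2*(s + 6)*(s^2 + 12*s + 9)/(s^2 + 12*s + 45)^3.

X(s) = 2*(s + 6)*(s^2 + 12*s + 9)/(s^2 + 12*s + 45)^3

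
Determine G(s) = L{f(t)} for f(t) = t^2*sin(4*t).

G(s) = 8*(3*s^2 - 16)/(s^2 + 16)^3

L{sin(4t)} = 4/(s^2 + 16).
Then apply L{t^2·g(t)} = (-1)^2 d^2/ds^2[H(s)] with H(s) = 4/(s^2 + 16):
differentiating 2 times and applying the sign gives 8*(3*s^2 - 16)/(s^2 + 16)^3.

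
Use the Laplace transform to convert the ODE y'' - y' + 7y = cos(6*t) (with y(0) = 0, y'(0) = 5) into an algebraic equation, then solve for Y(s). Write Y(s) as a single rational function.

Transform both sides with L{·}.
With L{y''} = s^2 Y - s·y(0) - y'(0) and L{y'} = sY - y(0), with y(0) = 0, y'(0) = 5: the LHS transforms to (s^2 - s + 7)Y - (5).
The right side is L{cos(6*t)} = s/(s^2 + 36).
So (s^2 - s + 7)Y = s/(s^2 + 36) + (5).
Isolate Y and clear denominators.

Y(s) = (5*s^2 + s + 180)/(s^4 - s^3 + 43*s^2 - 36*s + 252)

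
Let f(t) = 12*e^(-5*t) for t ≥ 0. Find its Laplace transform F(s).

L{12} = 12/s.
By the first shifting theorem, multiplying by e^(-5t) replaces s with s + 5.

F(s) = 12/(s + 5)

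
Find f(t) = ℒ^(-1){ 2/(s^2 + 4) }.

Since L{sin(2t)} = 2/(s^2 + 4), the inverse is sin(2*t).

f(t) = sin(2*t)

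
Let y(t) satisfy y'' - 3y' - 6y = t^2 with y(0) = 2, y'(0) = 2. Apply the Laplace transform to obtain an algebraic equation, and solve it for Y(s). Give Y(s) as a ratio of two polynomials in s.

Apply the Laplace transform to the equation.
Using L{y''} = s^2 Y - s·y(0) - y'(0) and L{y'} = sY - y(0), with y(0) = 2, y'(0) = 2, the left side becomes (s^2 - 3*s - 6)Y - (2*s - 4).
The right side is L{t^2} = 2/s^3.
So (s^2 - 3*s - 6)Y = 2/s^3 + (2*s - 4).
Isolate Y and clear denominators.

Y(s) = (2*s^4 - 4*s^3 + 2)/(s^5 - 3*s^4 - 6*s^3)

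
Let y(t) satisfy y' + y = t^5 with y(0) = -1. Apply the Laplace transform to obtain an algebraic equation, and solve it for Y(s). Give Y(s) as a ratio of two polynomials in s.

Y(s) = (-s^6 + 120)/(s^7 + s^6)

Take the Laplace transform of both sides.
Using L{y'} = sY - y(0) = sY - (-1), the left side becomes (s + 1)Y - (-1).
The right side is L{t^5} = 120/s^6.
So (s + 1)Y = 120/s^6 + (-1).
Solve for Y(s) and write it as one ratio of polynomials.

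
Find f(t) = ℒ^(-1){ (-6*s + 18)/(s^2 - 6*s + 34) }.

Rewrite the denominator: s^2 - 6*s + 34 = (s - 3)^2 + 25.
The form in (s - 3) signals a first-shifting-theorem factor e^(3t).
Since L{cos(5t)} = s/(s^2 + 25), the inverse is e^(3*t)*cos(5*t), scaled by -6.

f(t) = -6*exp(3*t)*cos(5*t)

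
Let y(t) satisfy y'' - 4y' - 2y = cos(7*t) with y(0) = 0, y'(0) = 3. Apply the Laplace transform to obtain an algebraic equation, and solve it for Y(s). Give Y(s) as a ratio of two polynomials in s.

Transform both sides with L{·}.
With L{y''} = s^2 Y - s·y(0) - y'(0) and L{y'} = sY - y(0), with y(0) = 0, y'(0) = 3: the LHS transforms to (s^2 - 4*s - 2)Y - (3).
The right side is L{cos(7*t)} = s/(s^2 + 49).
So (s^2 - 4*s - 2)Y = s/(s^2 + 49) + (3).
Isolate Y and clear denominators.

Y(s) = (3*s^2 + s + 147)/(s^4 - 4*s^3 + 47*s^2 - 196*s - 98)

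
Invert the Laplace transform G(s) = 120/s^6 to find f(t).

f(t) = t^5

Since L{t^5} = 5!/s^6 = 120/s^6, the inverse is t^5.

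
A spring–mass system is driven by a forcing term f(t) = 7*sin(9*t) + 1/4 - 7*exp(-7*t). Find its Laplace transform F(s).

F(s) = 63/(s^2 + 81) - 7/(s + 7) + 1/(4*s)

The transform is linear, so treat each term independently.
L{1/4} = (1/4)/s; (7)·[L{sin(9t)} = 9/(s^2 + 81)]; (-7)·[L{e^(-7t)} = 1/(s + 7)].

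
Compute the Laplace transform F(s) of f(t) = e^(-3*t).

F(s) = 1/(s + 3)

L{e^(-3t)} = 1/(s + 3).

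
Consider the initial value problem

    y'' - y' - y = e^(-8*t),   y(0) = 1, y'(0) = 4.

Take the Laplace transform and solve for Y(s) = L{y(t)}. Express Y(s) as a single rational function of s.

Y(s) = (s^2 + 11*s + 25)/(s^3 + 7*s^2 - 9*s - 8)

Apply the Laplace transform to the equation.
Using L{y''} = s^2 Y - s·y(0) - y'(0) and L{y'} = sY - y(0), with y(0) = 1, y'(0) = 4, the left side becomes (s^2 - s - 1)Y - (s + 3).
The right side is L{e^(-8*t)} = 1/(s + 8).
So (s^2 - s - 1)Y = 1/(s + 8) + (s + 3).
Solve for Y(s) and write it as one ratio of polynomials.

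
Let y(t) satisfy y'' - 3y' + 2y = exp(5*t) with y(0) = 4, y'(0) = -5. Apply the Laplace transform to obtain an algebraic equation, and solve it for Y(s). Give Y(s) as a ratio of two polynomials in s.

Laplace-transform each side.
The derivative rules (L{y''} = s^2 Y - s·y(0) - y'(0) and L{y'} = sY - y(0), with y(0) = 4, y'(0) = -5) turn the left side into (s^2 - 3*s + 2)Y - (4*s - 17).
The right side is L{exp(5*t)} = 1/(s - 5).
So (s^2 - 3*s + 2)Y = 1/(s - 5) + (4*s - 17).
Divide through and combine into a single rational function.

Y(s) = (4*s^2 - 37*s + 86)/(s^3 - 8*s^2 + 17*s - 10)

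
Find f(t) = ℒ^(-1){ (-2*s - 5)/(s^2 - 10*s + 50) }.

f(t) = -3*exp(5*t)*sin(5*t) - 2*exp(5*t)*cos(5*t)

Complete the square in the denominator: s^2 - 10*s + 50 = (s - 5)^2 + 5^2.
Split the numerator to match: -2*s - 5 = -2·(s - 5) - 3·5.
Invert each term: -2·(s - 5)/((s - 5)^2 + 25) ↔ -2e^(5t)cos(5t); -3·5/((s - 5)^2 + 25) ↔ -3e^(5t)sin(5t).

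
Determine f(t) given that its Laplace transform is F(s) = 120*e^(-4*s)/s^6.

The factor e^(-4s) signals a time shift by c = 4 (second shifting theorem).
L{t^5} = 5!/s^6 = 120/s^6, so L^-1{120/s^6} = t^5.
Hence the inverse is u(t - 4) times that function evaluated at t - 4.

f(t) = Heaviside(t - 4)*((t - 4)^5)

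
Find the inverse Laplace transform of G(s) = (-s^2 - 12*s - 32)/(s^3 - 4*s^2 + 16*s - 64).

-3*exp(4*t) - sin(4*t) + 2*cos(4*t)

Factor the denominator: s^3 - 4*s^2 + 16*s - 64 = (s - 4)*(s^2 + 16).
Partial fraction decomposition gives [-3/(s - 4)] + [2*s/(s^2 + 16)] + [-4/(s^2 + 16)].
Invert each term: -3/(s - 4) ↔ -3e^(4t); 2·s/(s^2 + 16) ↔ 2cos(4t); -1·4/(s^2 + 16) ↔ -sin(4t).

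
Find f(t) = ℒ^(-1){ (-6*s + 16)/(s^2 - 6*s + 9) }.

f(t) = -2*t*exp(3*t) - 6*exp(3*t)

Factor the denominator: s^2 - 6*s + 9 = (s - 3)^2.
Partial fraction decomposition gives [-6/(s - 3)] + [-2/(s - 3)^2].
Invert each term: -6/(s - 3) ↔ -6e^(3t); -2/(s - 3)^2 ↔ -2t·e^(3t).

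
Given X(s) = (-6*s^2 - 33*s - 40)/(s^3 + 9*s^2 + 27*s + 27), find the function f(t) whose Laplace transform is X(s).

f(t) = 5*t^2*exp(-3*t)/2 + 3*t*exp(-3*t) - 6*exp(-3*t)

Factor the denominator: s^3 + 9*s^2 + 27*s + 27 = (s + 3)^3.
Partial fraction decomposition gives [-6/(s + 3)] + [3/(s + 3)^2] + [5/(s + 3)^3].
Invert each term: -6/(s + 3) ↔ -6e^(-3t); 3/(s + 3)^2 ↔ 3t·e^(-3t); 5/(s + 3)^3 ↔ (5/2)t^2·e^(-3t).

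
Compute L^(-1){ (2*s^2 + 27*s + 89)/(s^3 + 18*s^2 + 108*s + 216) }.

Factor the denominator: s^3 + 18*s^2 + 108*s + 216 = (s + 6)^3.
Partial fraction decomposition gives [2/(s + 6)] + [3/(s + 6)^2] + [-1/(s + 6)^3].
Invert each term: 2/(s + 6) ↔ 2e^(-6t); 3/(s + 6)^2 ↔ 3t·e^(-6t); -1/(s + 6)^3 ↔ (-1/2)t^2·e^(-6t).

-t^2*exp(-6*t)/2 + 3*t*exp(-6*t) + 2*exp(-6*t)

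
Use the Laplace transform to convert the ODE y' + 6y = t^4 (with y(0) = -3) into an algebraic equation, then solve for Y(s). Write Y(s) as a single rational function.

Laplace-transform each side.
With L{y'} = sY - y(0) = sY - (-3): the LHS transforms to (s + 6)Y - (-3).
The right side is L{t^4} = 24/s^5.
So (s + 6)Y = 24/s^5 + (-3).
Isolate Y and clear denominators.

Y(s) = (-3*s^5 + 24)/(s^6 + 6*s^5)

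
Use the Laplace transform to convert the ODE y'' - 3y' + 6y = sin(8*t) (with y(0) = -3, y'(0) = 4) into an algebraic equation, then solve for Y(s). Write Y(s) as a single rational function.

Take the Laplace transform of both sides.
The derivative rules (L{y''} = s^2 Y - s·y(0) - y'(0) and L{y'} = sY - y(0), with y(0) = -3, y'(0) = 4) turn the left side into (s^2 - 3*s + 6)Y - (-3*s + 13).
The right side is L{sin(8*t)} = 8/(s^2 + 64).
So (s^2 - 3*s + 6)Y = 8/(s^2 + 64) + (-3*s + 13).
Isolate Y and clear denominators.

Y(s) = (-3*s^3 + 13*s^2 - 192*s + 840)/(s^4 - 3*s^3 + 70*s^2 - 192*s + 384)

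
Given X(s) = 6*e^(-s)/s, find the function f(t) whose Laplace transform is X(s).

The factor e^(-s) signals a time shift by c = 1 (second shifting theorem).
L{6} = 6/s, so L^-1{6/s} = 6.
Hence the inverse is u(t - 1) times that function evaluated at t - 1.

f(t) = Heaviside(t - 1)*(6)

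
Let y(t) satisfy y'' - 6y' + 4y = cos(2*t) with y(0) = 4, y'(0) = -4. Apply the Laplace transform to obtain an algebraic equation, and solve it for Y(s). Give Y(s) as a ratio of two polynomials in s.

Y(s) = (4*s^3 - 28*s^2 + 17*s - 112)/(s^4 - 6*s^3 + 8*s^2 - 24*s + 16)

Laplace-transform each side.
The derivative rules (L{y''} = s^2 Y - s·y(0) - y'(0) and L{y'} = sY - y(0), with y(0) = 4, y'(0) = -4) turn the left side into (s^2 - 6*s + 4)Y - (4*s - 28).
The right side is L{cos(2*t)} = s/(s^2 + 4).
So (s^2 - 6*s + 4)Y = s/(s^2 + 4) + (4*s - 28).
Isolate Y and clear denominators.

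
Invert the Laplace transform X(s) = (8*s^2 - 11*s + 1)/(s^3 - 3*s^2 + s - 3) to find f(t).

Factor the denominator: s^3 - 3*s^2 + s - 3 = (s - 3)*(s^2 + 1).
Partial fraction decomposition gives [4/(s - 3)] + [4*s/(s^2 + 1)] + [1/(s^2 + 1)].
Invert each term: 4/(s - 3) ↔ 4e^(3t); 4·s/(s^2 + 1) ↔ 4cos(t); 1·1/(s^2 + 1) ↔ sin(t).

f(t) = 4*exp(3*t) + sin(t) + 4*cos(t)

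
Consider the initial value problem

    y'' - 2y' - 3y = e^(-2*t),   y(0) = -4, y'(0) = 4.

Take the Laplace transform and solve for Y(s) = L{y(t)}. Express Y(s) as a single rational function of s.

Apply the Laplace transform to the equation.
With L{y''} = s^2 Y - s·y(0) - y'(0) and L{y'} = sY - y(0), with y(0) = -4, y'(0) = 4: the LHS transforms to (s^2 - 2*s - 3)Y - (-4*s + 12).
The right side is L{e^(-2*t)} = 1/(s + 2).
So (s^2 - 2*s - 3)Y = 1/(s + 2) + (-4*s + 12).
Isolate Y and clear denominators.

Y(s) = (-4*s^2 + 4*s + 25)/(s^3 - 7*s - 6)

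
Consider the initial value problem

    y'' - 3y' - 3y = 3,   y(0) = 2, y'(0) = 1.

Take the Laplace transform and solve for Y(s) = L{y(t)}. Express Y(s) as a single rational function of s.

Laplace-transform each side.
The derivative rules (L{y''} = s^2 Y - s·y(0) - y'(0) and L{y'} = sY - y(0), with y(0) = 2, y'(0) = 1) turn the left side into (s^2 - 3*s - 3)Y - (2*s - 5).
The right side is L{3} = 3/s.
So (s^2 - 3*s - 3)Y = 3/s + (2*s - 5).
Isolate Y and clear denominators.

Y(s) = (2*s^2 - 5*s + 3)/(s^3 - 3*s^2 - 3*s)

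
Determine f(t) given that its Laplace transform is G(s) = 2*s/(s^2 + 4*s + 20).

f(t) = -exp(-2*t)*sin(4*t) + 2*exp(-2*t)*cos(4*t)

Complete the square in the denominator: s^2 + 4*s + 20 = (s + 2)^2 + 4^2.
Split the numerator to match: 2*s = 2·(s + 2) - 1·4.
Invert each term: 2·(s + 2)/((s + 2)^2 + 16) ↔ 2e^(-2t)cos(4t); -1·4/((s + 2)^2 + 16) ↔ -e^(-2t)sin(4t).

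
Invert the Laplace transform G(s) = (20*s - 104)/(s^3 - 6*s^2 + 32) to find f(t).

Factor the denominator: s^3 - 6*s^2 + 32 = (s - 4)^2*(s + 2).
Partial fraction decomposition gives [4/(s - 4)] + [-4/(s - 4)^2] + [-4/(s + 2)].
Invert each term: 4/(s - 4) ↔ 4e^(4t); -4/(s - 4)^2 ↔ -4t·e^(4t); -4/(s + 2) ↔ -4e^(-2t).

f(t) = -4*t*exp(4*t) + 4*exp(4*t) - 4*exp(-2*t)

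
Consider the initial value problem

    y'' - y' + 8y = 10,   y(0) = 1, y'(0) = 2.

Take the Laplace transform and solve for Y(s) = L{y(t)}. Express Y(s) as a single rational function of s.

Take the Laplace transform of both sides.
With L{y''} = s^2 Y - s·y(0) - y'(0) and L{y'} = sY - y(0), with y(0) = 1, y'(0) = 2: the LHS transforms to (s^2 - s + 8)Y - (s + 1).
The right side is L{10} = 10/s.
So (s^2 - s + 8)Y = 10/s + (s + 1).
Divide through and combine into a single rational function.

Y(s) = (s^2 + s + 10)/(s^3 - s^2 + 8*s)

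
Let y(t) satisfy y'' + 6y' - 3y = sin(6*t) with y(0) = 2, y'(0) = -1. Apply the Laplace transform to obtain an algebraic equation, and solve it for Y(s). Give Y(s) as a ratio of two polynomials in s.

Y(s) = (2*s^3 + 11*s^2 + 72*s + 402)/(s^4 + 6*s^3 + 33*s^2 + 216*s - 108)

Laplace-transform each side.
The derivative rules (L{y''} = s^2 Y - s·y(0) - y'(0) and L{y'} = sY - y(0), with y(0) = 2, y'(0) = -1) turn the left side into (s^2 + 6*s - 3)Y - (2*s + 11).
The right side is L{sin(6*t)} = 6/(s^2 + 36).
So (s^2 + 6*s - 3)Y = 6/(s^2 + 36) + (2*s + 11).
Divide through and combine into a single rational function.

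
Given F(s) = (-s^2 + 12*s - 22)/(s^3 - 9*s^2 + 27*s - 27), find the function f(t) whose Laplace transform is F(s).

Factor the denominator: s^3 - 9*s^2 + 27*s - 27 = (s - 3)^3.
Partial fraction decomposition gives [-1/(s - 3)] + [6/(s - 3)^2] + [5/(s - 3)^3].
Invert each term: -1/(s - 3) ↔ -e^(3t); 6/(s - 3)^2 ↔ 6t·e^(3t); 5/(s - 3)^3 ↔ (5/2)t^2·e^(3t).

f(t) = 5*t^2*exp(3*t)/2 + 6*t*exp(3*t) - exp(3*t)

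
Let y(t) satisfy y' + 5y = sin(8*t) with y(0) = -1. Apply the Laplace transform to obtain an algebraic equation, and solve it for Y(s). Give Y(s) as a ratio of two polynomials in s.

Apply the Laplace transform to the equation.
Using L{y'} = sY - y(0) = sY - (-1), the left side becomes (s + 5)Y - (-1).
The right side is L{sin(8*t)} = 8/(s^2 + 64).
So (s + 5)Y = 8/(s^2 + 64) + (-1).
Isolate Y and clear denominators.

Y(s) = (-s^2 - 56)/(s^3 + 5*s^2 + 64*s + 320)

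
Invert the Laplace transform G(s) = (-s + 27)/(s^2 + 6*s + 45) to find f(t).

f(t) = 5*exp(-3*t)*sin(6*t) - exp(-3*t)*cos(6*t)

Complete the square in the denominator: s^2 + 6*s + 45 = (s + 3)^2 + 6^2.
Split the numerator to match: -s + 27 = -1·(s + 3) + 5·6.
Invert each term: -1·(s + 3)/((s + 3)^2 + 36) ↔ -e^(-3t)cos(6t); 5·6/((s + 3)^2 + 36) ↔ 5e^(-3t)sin(6t).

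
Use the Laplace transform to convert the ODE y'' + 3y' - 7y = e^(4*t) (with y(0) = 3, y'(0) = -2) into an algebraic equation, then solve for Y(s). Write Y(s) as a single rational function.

Y(s) = (3*s^2 - 5*s - 27)/(s^3 - s^2 - 19*s + 28)

Apply the Laplace transform to the equation.
Using L{y''} = s^2 Y - s·y(0) - y'(0) and L{y'} = sY - y(0), with y(0) = 3, y'(0) = -2, the left side becomes (s^2 + 3*s - 7)Y - (3*s + 7).
The right side is L{e^(4*t)} = 1/(s - 4).
So (s^2 + 3*s - 7)Y = 1/(s - 4) + (3*s + 7).
Isolate Y and clear denominators.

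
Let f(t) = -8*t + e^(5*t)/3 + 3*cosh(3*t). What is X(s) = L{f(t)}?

By linearity of the Laplace transform, transform each term separately.
(-8)·[L{t} = 1!/s^2 = 1/s^2]; (3)·[L{cosh(3t)} = s/(s^2 - 9)]; (1/3)·[L{e^(5t)} = 1/(s - 5)].

X(s) = 3*s/(s^2 - 9) + 1/(3*(s - 5)) - 8/s^2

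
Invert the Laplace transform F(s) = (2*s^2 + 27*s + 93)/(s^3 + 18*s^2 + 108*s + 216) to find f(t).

f(t) = 3*t^2*exp(-6*t)/2 + 3*t*exp(-6*t) + 2*exp(-6*t)

Factor the denominator: s^3 + 18*s^2 + 108*s + 216 = (s + 6)^3.
Partial fraction decomposition gives [2/(s + 6)] + [3/(s + 6)^2] + [3/(s + 6)^3].
Invert each term: 2/(s + 6) ↔ 2e^(-6t); 3/(s + 6)^2 ↔ 3t·e^(-6t); 3/(s + 6)^3 ↔ (3/2)t^2·e^(-6t).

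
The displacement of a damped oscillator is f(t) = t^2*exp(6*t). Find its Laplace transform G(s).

L{e^(6t)} = 1/(s - 6).
Then apply L{t^2·g(t)} = (-1)^2 d^2/ds^2[H(s)] with H(s) = 1/(s - 6):
differentiating 2 times and applying the sign gives 2/(s - 6)^3.

G(s) = 2/(s - 6)^3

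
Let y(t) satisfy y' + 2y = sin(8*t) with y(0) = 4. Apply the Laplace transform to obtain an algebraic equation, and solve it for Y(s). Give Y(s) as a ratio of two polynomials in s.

Transform both sides with L{·}.
Using L{y'} = sY - y(0) = sY - 4, the left side becomes (s + 2)Y - (4).
The right side is L{sin(8*t)} = 8/(s^2 + 64).
So (s + 2)Y = 8/(s^2 + 64) + (4).
Divide through and combine into a single rational function.

Y(s) = (4*s^2 + 264)/(s^3 + 2*s^2 + 64*s + 128)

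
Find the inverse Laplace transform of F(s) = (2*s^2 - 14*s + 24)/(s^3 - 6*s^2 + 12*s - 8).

2*t^2*exp(2*t) - 6*t*exp(2*t) + 2*exp(2*t)

Factor the denominator: s^3 - 6*s^2 + 12*s - 8 = (s - 2)^3.
Partial fraction decomposition gives [2/(s - 2)] + [-6/(s - 2)^2] + [4/(s - 2)^3].
Invert each term: 2/(s - 2) ↔ 2e^(2t); -6/(s - 2)^2 ↔ -6t·e^(2t); 4/(s - 2)^3 ↔ (2)t^2·e^(2t).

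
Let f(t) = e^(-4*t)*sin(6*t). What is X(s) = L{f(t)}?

X(s) = 6/((s + 4)^2 + 36)

L{sin(6t)} = 6/(s^2 + 36).
By the first shifting theorem, multiplying by e^(-4t) replaces s with s + 4.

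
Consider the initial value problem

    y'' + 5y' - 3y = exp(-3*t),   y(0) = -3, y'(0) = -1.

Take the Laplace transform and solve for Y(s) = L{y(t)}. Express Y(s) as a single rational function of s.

Y(s) = (-3*s^2 - 25*s - 47)/(s^3 + 8*s^2 + 12*s - 9)

Take the Laplace transform of both sides.
The derivative rules (L{y''} = s^2 Y - s·y(0) - y'(0) and L{y'} = sY - y(0), with y(0) = -3, y'(0) = -1) turn the left side into (s^2 + 5*s - 3)Y - (-3*s - 16).
The right side is L{exp(-3*t)} = 1/(s + 3).
So (s^2 + 5*s - 3)Y = 1/(s + 3) + (-3*s - 16).
Isolate Y and clear denominators.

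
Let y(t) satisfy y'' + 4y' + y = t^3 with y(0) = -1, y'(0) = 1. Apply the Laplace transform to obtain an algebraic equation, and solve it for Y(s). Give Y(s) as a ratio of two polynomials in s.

Apply the Laplace transform to the equation.
With L{y''} = s^2 Y - s·y(0) - y'(0) and L{y'} = sY - y(0), with y(0) = -1, y'(0) = 1: the LHS transforms to (s^2 + 4*s + 1)Y - (-s - 3).
The right side is L{t^3} = 6/s^4.
So (s^2 + 4*s + 1)Y = 6/s^4 + (-s - 3).
Divide through and combine into a single rational function.

Y(s) = (-s^5 - 3*s^4 + 6)/(s^6 + 4*s^5 + s^4)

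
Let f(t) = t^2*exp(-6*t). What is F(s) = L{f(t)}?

L{e^(-6t)} = 1/(s + 6).
Then apply L{t^2·g(t)} = (-1)^2 d^2/ds^2[G(s)] with G(s) = 1/(s + 6):
differentiating 2 times and applying the sign gives 2/(s + 6)^3.

F(s) = 2/(s + 6)^3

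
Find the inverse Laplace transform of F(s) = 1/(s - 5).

exp(5*t)

Since L{e^(5t)} = 1/(s - 5), the inverse is exp(5*t).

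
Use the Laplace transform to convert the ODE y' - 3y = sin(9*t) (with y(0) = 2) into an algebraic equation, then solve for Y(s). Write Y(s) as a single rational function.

Take the Laplace transform of both sides.
With L{y'} = sY - y(0) = sY - 2: the LHS transforms to (s - 3)Y - (2).
The right side is L{sin(9*t)} = 9/(s^2 + 81).
So (s - 3)Y = 9/(s^2 + 81) + (2).
Isolate Y and clear denominators.

Y(s) = (2*s^2 + 171)/(s^3 - 3*s^2 + 81*s - 243)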